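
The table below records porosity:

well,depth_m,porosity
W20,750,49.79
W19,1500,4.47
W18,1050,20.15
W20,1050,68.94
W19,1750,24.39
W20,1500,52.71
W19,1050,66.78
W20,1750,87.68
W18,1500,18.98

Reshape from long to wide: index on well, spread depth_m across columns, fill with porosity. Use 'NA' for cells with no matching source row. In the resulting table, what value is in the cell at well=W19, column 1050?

The long row with well=W19, depth_m=1050 has porosity=66.78.

66.78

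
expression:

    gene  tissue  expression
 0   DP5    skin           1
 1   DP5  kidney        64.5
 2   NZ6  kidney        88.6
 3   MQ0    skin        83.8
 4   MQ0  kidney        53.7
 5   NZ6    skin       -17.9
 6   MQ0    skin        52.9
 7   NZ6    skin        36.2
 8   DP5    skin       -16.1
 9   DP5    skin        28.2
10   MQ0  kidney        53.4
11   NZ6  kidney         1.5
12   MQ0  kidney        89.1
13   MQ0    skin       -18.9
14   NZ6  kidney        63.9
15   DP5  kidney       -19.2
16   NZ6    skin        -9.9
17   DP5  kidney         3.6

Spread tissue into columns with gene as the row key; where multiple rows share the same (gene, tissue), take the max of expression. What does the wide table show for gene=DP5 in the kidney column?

64.5

Rows with gene=DP5 and tissue=kidney: expression values are 64.5, -19.2, 3.6.
max(64.5, -19.2, 3.6) = 64.5.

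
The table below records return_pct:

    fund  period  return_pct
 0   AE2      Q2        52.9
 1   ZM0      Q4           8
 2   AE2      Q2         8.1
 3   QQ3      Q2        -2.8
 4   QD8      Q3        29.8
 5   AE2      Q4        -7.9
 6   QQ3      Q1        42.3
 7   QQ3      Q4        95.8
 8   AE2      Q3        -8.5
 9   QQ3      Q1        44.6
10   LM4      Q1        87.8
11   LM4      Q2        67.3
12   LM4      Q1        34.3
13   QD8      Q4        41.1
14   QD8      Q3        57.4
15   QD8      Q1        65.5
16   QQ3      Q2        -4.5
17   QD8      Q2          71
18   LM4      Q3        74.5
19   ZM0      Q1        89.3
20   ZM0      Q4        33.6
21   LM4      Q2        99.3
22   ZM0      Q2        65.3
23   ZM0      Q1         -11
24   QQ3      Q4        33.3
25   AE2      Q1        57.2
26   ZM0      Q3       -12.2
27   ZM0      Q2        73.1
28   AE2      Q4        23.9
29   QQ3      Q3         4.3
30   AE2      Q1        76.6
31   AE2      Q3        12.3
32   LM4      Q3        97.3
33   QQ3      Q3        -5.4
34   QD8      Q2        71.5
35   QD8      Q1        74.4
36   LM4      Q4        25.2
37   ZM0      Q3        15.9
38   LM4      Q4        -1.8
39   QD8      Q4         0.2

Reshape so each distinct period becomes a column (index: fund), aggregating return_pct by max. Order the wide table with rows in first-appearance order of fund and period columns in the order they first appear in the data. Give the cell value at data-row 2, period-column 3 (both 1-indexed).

15.9

With rows in first-appearance order of fund, row 2 is fund=ZM0. period columns in first-appearance order: Q2, Q4, Q3, Q1; column 3 is Q3.
Long rows with fund=ZM0, period=Q3: max(-12.2, 15.9) = 15.9.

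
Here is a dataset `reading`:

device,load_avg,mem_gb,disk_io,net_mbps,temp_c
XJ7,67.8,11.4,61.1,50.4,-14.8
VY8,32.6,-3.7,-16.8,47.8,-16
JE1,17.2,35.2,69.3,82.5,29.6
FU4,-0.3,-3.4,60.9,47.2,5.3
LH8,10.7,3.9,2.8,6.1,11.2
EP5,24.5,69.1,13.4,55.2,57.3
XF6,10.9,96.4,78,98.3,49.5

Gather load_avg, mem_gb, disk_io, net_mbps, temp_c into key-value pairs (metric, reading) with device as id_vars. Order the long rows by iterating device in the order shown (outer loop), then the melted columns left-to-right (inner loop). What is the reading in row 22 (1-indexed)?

3.9

35 rows total (7 × 5). Row 22: index ⌊(22-1)/5⌋ = 4 into device → LH8; (22-1) mod 5 = 1 into the melted columns → mem_gb.
So row 22 is (LH8, mem_gb, 3.9); reading = 3.9.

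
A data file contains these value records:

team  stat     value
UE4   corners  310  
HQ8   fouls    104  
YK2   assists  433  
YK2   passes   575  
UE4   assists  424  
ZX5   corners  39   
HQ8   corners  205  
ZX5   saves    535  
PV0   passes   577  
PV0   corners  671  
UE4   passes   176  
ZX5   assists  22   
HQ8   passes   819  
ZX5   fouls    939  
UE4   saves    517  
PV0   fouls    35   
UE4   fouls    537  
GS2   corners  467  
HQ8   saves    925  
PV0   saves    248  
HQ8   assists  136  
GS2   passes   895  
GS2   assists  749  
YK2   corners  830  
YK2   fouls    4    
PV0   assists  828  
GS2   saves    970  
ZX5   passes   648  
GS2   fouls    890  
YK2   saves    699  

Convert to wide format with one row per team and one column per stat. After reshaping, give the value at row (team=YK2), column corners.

830

Wide layout: rows indexed by team, columns are the 5 distinct stat values (corners, fouls, assists, passes, saves).
Cell (team=YK2, stat=corners) draws from the long row where team=YK2 and stat=corners, which has value=830.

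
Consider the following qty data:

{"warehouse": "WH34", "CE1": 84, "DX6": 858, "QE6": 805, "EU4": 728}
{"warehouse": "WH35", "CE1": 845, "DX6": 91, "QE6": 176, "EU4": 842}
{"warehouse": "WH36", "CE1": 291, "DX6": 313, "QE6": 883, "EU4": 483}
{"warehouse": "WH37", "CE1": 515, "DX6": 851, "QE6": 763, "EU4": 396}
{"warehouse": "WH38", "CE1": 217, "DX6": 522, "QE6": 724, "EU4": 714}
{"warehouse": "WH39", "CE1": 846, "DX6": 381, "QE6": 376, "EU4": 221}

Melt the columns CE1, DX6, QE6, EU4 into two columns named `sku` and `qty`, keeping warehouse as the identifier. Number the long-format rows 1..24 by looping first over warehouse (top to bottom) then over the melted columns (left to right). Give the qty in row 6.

24 rows total (6 × 4). Row 6: index ⌊(6-1)/4⌋ = 1 into warehouse → WH35; (6-1) mod 4 = 1 into the melted columns → DX6.
So row 6 is (WH35, DX6, 91); qty = 91.

91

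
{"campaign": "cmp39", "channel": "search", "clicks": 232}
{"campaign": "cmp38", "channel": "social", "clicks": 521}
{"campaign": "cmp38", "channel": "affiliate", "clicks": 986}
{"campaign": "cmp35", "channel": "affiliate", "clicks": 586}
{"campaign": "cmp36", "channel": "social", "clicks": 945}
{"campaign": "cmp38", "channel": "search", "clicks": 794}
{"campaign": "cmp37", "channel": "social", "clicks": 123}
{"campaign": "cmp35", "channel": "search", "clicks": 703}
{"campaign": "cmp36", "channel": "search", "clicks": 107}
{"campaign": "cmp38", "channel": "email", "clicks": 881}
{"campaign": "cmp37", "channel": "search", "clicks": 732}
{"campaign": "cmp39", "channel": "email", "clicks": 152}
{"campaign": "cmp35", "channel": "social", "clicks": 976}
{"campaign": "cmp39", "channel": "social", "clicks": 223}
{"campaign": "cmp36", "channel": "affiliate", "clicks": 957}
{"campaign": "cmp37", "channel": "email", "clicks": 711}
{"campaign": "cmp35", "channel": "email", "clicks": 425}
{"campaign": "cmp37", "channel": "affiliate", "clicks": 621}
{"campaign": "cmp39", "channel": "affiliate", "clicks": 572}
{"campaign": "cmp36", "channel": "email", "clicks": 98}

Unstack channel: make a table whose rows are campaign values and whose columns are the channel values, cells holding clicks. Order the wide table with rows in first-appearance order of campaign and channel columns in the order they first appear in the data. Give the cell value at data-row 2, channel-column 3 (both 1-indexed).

986

With rows in first-appearance order of campaign, row 2 is campaign=cmp38. channel columns in first-appearance order: search, social, affiliate, email; column 3 is affiliate.
Long rows with campaign=cmp38, channel=affiliate: clicks = 986.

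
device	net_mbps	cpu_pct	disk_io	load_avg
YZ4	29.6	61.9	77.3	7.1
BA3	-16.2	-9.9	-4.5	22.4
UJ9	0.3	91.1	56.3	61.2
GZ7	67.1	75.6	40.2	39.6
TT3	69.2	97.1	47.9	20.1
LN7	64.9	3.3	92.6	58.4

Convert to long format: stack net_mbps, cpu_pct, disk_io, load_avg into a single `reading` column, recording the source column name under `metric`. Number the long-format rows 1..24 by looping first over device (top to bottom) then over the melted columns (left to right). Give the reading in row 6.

24 rows total (6 × 4). Row 6: index ⌊(6-1)/4⌋ = 1 into device → BA3; (6-1) mod 4 = 1 into the melted columns → cpu_pct.
So row 6 is (BA3, cpu_pct, -9.9); reading = -9.9.

-9.9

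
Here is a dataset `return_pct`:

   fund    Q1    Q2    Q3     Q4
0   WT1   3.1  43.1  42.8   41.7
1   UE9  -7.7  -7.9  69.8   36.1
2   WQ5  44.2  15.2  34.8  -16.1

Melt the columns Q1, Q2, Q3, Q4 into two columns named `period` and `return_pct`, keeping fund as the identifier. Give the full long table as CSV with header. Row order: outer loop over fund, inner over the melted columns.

Each (fund, column) pair becomes one row: 3 × 4 = 12 rows.
For example, (WT1, Q1) → return_pct=3.1.

fund,period,return_pct
WT1,Q1,3.1
WT1,Q2,43.1
WT1,Q3,42.8
WT1,Q4,41.7
UE9,Q1,-7.7
UE9,Q2,-7.9
UE9,Q3,69.8
UE9,Q4,36.1
WQ5,Q1,44.2
WQ5,Q2,15.2
WQ5,Q3,34.8
WQ5,Q4,-16.1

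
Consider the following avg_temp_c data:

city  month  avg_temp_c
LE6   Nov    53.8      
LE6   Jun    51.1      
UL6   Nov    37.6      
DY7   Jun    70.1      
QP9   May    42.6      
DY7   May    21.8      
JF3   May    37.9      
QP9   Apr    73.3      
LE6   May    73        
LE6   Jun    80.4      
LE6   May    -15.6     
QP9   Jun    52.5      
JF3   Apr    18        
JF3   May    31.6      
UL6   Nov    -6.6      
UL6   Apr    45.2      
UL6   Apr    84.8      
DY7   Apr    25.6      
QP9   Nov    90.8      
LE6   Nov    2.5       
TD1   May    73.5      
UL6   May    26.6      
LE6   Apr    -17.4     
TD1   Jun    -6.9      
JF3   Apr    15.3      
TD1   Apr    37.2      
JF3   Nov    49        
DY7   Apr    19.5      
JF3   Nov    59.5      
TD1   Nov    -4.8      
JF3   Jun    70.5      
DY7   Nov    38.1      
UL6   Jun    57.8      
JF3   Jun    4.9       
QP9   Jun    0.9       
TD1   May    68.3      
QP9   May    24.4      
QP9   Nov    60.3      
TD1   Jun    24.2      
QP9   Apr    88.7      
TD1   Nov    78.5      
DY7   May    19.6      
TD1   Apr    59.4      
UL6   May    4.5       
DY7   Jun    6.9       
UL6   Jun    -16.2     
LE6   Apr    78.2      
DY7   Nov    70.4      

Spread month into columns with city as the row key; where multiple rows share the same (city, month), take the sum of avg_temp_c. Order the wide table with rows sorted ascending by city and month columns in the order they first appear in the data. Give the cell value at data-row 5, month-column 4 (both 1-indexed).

With rows sorted ascending by city, row 5 is city=TD1. month columns in first-appearance order: Nov, Jun, May, Apr; column 4 is Apr.
Long rows with city=TD1, month=Apr: 37.2 + 59.4 = 96.6.

96.6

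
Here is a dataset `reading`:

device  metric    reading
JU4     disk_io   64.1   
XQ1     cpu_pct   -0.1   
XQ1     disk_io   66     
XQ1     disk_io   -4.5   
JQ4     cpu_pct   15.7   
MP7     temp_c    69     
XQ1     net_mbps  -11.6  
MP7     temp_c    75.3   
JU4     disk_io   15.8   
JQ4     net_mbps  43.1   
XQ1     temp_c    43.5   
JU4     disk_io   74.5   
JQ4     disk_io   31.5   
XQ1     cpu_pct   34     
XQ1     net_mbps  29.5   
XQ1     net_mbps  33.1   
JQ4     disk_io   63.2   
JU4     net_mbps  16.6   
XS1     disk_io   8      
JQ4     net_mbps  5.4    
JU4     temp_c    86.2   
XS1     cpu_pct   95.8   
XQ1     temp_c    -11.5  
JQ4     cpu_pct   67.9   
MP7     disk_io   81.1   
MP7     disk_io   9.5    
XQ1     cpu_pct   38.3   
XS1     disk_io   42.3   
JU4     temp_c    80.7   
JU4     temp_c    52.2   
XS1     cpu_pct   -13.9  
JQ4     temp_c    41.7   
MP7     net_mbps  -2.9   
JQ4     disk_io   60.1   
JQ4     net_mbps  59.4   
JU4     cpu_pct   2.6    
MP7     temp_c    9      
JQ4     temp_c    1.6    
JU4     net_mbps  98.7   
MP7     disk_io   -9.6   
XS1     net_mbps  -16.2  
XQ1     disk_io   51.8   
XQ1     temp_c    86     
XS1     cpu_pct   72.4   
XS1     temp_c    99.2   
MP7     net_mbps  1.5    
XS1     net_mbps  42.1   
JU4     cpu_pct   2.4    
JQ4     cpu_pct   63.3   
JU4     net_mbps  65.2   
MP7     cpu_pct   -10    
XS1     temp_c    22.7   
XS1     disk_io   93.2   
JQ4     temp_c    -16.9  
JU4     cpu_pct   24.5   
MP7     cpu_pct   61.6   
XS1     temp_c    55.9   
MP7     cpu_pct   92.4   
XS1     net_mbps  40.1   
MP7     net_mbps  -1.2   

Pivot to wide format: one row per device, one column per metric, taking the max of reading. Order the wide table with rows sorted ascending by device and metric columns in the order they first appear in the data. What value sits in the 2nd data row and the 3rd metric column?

86.2

With rows sorted ascending by device, row 2 is device=JU4. metric columns in first-appearance order: disk_io, cpu_pct, temp_c, net_mbps; column 3 is temp_c.
Long rows with device=JU4, metric=temp_c: max(86.2, 80.7, 52.2) = 86.2.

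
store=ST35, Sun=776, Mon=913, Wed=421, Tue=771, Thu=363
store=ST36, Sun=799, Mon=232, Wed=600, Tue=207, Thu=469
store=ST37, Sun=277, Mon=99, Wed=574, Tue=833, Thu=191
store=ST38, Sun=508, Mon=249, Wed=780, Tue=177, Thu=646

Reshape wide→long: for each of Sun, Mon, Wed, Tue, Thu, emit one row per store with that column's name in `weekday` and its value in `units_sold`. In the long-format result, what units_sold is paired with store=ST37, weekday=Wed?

574

Unpivoting turns each (store, wide-column) pair into one long row.
The wide cell at row ST37, column Wed holds 574, so the long row (ST37, Wed) has units_sold=574.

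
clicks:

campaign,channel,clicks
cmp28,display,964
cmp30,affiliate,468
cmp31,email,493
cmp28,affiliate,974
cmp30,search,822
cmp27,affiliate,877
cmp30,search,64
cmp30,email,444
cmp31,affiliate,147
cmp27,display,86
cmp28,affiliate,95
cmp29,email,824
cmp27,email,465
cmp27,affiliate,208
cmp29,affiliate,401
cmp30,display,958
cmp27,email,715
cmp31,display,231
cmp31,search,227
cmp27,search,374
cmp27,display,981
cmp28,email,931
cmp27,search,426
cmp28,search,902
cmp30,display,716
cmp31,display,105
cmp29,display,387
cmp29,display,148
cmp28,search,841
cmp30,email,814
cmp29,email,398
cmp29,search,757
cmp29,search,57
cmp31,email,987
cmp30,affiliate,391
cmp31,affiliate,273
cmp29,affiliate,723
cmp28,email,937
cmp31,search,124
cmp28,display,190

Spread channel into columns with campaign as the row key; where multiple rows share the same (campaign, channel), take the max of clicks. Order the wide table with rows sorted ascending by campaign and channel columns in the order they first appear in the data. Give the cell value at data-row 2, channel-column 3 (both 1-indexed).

With rows sorted ascending by campaign, row 2 is campaign=cmp28. channel columns in first-appearance order: display, affiliate, email, search; column 3 is email.
Long rows with campaign=cmp28, channel=email: max(931, 937) = 937.

937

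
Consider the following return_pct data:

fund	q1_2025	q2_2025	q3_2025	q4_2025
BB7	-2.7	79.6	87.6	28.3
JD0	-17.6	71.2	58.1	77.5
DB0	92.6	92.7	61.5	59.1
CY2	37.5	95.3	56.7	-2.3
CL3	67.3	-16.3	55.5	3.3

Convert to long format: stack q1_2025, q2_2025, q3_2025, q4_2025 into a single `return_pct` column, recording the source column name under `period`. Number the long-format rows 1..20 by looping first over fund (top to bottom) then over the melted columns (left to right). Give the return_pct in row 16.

-2.3

20 rows total (5 × 4). Row 16: index ⌊(16-1)/4⌋ = 3 into fund → CY2; (16-1) mod 4 = 3 into the melted columns → q4_2025.
So row 16 is (CY2, q4_2025, -2.3); return_pct = -2.3.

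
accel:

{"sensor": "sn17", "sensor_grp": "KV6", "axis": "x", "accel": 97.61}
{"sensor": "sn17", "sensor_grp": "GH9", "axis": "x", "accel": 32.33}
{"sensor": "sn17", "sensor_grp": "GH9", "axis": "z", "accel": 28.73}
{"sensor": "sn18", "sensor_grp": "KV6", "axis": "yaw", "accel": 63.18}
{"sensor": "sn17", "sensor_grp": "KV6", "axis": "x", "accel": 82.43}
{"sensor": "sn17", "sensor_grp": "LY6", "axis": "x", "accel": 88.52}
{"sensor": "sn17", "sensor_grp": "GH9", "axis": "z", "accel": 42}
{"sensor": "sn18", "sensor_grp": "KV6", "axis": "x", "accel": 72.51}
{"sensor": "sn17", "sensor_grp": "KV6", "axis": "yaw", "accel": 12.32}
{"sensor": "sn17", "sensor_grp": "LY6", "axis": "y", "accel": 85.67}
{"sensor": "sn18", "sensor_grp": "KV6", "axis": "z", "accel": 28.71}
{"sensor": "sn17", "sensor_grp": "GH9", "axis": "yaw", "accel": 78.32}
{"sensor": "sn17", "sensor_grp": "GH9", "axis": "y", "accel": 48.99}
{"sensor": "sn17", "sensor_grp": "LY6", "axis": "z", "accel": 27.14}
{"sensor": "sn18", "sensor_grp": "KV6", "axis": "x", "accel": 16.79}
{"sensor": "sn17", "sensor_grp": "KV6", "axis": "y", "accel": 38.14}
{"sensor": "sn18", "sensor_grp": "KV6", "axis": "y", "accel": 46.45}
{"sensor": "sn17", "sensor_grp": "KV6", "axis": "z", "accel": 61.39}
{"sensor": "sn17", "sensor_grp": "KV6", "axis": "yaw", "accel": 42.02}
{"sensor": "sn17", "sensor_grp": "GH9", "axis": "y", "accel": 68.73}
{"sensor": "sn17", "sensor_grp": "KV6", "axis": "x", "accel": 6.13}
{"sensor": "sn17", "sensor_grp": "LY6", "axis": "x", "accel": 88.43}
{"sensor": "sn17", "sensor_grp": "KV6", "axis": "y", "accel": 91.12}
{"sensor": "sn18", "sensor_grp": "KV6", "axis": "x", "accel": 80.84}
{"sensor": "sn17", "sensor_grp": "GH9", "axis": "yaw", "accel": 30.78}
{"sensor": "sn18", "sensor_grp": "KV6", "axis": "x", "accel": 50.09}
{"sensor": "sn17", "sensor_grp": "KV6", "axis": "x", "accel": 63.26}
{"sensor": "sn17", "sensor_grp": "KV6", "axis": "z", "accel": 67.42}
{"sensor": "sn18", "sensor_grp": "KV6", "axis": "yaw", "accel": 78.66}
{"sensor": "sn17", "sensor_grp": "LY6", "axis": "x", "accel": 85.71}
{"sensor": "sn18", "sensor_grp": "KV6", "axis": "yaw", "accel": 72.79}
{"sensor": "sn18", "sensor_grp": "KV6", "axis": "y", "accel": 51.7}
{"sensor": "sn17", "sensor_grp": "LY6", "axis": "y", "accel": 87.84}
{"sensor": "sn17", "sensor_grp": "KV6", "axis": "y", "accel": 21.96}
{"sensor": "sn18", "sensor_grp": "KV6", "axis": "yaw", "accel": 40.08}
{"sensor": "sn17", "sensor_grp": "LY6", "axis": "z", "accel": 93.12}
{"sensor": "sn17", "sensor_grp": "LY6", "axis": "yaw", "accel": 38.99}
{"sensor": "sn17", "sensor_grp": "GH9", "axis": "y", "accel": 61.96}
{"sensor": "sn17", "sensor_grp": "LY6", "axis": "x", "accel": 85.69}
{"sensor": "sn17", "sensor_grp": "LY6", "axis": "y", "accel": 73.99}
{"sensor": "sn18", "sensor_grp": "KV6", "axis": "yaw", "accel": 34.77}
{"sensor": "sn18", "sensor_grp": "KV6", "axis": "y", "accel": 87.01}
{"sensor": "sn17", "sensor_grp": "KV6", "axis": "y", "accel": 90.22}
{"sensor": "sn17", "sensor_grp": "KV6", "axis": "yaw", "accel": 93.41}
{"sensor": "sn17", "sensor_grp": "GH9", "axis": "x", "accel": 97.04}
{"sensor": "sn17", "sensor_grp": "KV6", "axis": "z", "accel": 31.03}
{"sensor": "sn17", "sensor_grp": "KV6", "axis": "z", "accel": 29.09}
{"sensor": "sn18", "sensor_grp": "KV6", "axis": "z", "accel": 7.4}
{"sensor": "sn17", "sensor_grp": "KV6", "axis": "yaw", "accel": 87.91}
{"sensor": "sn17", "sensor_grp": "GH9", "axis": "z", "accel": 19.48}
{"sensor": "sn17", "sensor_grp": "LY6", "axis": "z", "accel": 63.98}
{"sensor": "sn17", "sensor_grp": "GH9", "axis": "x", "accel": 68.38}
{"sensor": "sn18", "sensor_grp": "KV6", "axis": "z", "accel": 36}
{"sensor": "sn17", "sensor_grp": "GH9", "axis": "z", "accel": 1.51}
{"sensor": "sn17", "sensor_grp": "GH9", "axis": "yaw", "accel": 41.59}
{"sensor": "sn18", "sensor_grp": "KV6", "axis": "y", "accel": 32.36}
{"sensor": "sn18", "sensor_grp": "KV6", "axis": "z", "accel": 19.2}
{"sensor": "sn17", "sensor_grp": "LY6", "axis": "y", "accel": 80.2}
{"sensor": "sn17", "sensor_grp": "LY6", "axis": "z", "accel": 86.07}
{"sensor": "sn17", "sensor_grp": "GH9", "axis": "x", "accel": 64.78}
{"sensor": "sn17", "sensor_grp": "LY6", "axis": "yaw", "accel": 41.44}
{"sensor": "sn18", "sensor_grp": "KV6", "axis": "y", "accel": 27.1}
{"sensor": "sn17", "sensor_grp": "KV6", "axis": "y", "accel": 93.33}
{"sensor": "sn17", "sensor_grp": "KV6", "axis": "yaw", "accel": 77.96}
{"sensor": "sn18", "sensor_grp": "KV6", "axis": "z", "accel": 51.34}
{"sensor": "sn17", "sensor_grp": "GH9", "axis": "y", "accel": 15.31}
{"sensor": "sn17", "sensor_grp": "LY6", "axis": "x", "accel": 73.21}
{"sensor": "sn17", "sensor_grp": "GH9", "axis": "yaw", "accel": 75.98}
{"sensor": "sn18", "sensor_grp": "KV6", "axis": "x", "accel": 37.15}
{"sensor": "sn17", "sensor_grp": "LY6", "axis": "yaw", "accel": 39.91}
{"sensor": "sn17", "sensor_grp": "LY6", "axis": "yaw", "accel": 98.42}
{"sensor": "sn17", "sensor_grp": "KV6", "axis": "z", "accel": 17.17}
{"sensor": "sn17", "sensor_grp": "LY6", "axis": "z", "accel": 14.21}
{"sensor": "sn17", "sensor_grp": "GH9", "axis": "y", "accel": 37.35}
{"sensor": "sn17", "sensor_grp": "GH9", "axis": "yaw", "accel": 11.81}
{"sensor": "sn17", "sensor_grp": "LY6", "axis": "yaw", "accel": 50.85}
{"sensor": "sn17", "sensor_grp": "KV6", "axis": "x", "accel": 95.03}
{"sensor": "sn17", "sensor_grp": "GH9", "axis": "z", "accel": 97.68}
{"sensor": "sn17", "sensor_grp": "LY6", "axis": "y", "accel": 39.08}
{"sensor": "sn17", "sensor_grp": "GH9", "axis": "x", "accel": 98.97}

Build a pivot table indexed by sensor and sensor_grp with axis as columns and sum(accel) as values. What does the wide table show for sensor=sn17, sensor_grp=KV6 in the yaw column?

Rows with sensor=sn17, sensor_grp=KV6 and axis=yaw: accel values are 12.32, 42.02, 93.41, 87.91, 77.96.
12.32 + 42.02 + 93.41 + 87.91 + 77.96 = 313.62.

313.62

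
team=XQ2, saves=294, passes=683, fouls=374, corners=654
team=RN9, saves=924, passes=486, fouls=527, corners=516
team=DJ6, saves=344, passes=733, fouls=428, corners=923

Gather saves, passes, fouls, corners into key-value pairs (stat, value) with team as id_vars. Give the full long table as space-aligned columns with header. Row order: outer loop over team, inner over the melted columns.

Each (team, column) pair becomes one row: 3 × 4 = 12 rows.
For example, (XQ2, saves) → value=294.

team  stat     value
XQ2   saves    294  
XQ2   passes   683  
XQ2   fouls    374  
XQ2   corners  654  
RN9   saves    924  
RN9   passes   486  
RN9   fouls    527  
RN9   corners  516  
DJ6   saves    344  
DJ6   passes   733  
DJ6   fouls    428  
DJ6   corners  923  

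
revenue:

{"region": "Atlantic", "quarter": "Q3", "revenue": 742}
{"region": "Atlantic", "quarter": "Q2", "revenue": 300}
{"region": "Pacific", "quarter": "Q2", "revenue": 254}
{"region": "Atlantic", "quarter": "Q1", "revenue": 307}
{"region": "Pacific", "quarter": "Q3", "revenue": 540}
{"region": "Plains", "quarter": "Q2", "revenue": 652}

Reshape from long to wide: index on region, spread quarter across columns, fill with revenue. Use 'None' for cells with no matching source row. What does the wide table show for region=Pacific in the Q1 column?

None

No long-format row has region=Pacific and quarter=Q1, so the cell is None.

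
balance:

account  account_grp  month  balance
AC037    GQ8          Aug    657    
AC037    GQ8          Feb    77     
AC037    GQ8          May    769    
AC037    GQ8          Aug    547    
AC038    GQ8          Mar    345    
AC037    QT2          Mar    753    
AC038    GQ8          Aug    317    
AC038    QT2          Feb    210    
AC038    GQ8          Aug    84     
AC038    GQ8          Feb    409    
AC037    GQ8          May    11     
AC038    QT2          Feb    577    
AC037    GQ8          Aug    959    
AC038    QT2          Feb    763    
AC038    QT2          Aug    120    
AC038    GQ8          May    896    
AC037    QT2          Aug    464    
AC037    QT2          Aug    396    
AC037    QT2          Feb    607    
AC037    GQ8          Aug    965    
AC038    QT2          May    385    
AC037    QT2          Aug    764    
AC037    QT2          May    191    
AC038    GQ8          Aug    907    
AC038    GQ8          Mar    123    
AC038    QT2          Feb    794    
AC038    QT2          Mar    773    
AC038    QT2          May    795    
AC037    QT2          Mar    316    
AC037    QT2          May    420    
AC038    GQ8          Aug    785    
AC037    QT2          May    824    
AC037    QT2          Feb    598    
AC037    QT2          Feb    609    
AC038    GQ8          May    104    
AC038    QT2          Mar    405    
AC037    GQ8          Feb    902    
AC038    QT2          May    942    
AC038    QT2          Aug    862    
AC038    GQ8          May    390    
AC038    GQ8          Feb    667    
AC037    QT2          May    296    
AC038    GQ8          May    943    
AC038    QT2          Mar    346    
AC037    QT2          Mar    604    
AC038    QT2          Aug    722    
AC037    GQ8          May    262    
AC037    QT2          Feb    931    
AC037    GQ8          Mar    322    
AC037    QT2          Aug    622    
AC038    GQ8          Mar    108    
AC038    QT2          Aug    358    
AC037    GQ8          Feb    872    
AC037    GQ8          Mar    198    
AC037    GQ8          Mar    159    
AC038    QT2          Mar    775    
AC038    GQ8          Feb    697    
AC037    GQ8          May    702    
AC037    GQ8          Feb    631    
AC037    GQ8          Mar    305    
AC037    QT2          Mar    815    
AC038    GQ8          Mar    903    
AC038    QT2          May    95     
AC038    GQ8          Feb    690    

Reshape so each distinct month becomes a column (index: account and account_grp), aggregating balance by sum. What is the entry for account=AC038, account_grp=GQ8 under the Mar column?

Rows with account=AC038, account_grp=GQ8 and month=Mar: balance values are 345, 123, 108, 903.
345 + 123 + 108 + 903 = 1479.

1479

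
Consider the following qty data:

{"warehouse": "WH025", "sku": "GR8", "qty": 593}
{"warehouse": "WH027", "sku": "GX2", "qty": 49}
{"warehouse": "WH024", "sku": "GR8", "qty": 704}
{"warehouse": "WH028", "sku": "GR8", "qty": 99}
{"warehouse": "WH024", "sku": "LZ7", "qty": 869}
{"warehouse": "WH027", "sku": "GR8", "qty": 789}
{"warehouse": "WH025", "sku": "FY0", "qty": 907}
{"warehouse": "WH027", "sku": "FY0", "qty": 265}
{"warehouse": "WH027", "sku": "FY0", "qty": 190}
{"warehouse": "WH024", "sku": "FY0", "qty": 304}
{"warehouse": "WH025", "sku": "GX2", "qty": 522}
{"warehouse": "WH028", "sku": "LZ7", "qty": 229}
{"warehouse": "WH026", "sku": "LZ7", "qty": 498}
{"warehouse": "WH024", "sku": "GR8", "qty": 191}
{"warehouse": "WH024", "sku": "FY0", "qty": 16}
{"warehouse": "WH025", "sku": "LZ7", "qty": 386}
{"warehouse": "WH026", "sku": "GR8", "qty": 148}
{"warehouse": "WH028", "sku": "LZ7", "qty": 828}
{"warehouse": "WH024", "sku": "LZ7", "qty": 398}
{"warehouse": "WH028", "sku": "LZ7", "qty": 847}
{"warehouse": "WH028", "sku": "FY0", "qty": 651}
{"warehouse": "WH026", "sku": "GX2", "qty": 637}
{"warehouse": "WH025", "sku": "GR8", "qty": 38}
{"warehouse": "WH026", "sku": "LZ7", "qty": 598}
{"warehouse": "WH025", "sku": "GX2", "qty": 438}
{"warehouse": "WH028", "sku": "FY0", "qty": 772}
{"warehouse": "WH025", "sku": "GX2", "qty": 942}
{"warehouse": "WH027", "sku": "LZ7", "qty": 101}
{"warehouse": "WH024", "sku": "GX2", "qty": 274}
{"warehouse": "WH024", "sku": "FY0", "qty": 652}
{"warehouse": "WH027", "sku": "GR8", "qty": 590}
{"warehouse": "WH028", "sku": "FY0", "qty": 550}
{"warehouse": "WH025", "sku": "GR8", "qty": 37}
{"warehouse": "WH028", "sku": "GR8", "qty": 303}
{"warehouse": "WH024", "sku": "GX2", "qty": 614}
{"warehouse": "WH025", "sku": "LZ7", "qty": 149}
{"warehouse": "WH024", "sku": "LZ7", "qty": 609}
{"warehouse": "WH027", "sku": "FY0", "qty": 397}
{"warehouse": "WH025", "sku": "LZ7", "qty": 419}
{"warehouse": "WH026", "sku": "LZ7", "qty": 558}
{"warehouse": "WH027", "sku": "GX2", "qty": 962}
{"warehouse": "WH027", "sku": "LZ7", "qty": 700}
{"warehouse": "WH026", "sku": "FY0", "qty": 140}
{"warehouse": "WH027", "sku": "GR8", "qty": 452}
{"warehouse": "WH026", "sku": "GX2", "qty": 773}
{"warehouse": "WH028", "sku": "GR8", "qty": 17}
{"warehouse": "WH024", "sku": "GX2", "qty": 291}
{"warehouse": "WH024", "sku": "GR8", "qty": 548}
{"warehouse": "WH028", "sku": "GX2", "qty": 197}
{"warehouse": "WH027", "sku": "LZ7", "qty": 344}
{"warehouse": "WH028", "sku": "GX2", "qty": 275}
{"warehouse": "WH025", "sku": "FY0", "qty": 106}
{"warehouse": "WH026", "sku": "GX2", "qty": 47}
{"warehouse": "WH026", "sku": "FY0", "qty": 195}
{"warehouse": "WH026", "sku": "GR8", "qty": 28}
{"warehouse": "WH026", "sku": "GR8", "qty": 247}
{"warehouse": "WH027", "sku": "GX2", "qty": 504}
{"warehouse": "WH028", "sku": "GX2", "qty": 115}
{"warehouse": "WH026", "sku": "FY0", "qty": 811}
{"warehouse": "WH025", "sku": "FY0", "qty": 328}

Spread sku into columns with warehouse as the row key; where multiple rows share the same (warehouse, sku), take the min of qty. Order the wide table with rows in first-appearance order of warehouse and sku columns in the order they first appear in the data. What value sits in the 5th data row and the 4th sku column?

140

With rows in first-appearance order of warehouse, row 5 is warehouse=WH026. sku columns in first-appearance order: GR8, GX2, LZ7, FY0; column 4 is FY0.
Long rows with warehouse=WH026, sku=FY0: min(140, 195, 811) = 140.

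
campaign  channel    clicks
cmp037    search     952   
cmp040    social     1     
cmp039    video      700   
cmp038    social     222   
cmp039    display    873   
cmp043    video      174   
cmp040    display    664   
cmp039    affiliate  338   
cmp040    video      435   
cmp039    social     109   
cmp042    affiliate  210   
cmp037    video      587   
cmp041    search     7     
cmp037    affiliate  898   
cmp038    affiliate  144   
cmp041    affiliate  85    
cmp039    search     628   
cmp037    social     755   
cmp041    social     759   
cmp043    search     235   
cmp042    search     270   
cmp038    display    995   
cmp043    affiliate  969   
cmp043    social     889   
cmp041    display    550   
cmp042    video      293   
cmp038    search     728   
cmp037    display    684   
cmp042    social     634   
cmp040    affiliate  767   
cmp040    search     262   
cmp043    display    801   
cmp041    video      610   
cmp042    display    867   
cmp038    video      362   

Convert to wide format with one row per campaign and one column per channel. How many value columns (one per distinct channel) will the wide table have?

5

5 distinct channel values: search, social, display, affiliate, video.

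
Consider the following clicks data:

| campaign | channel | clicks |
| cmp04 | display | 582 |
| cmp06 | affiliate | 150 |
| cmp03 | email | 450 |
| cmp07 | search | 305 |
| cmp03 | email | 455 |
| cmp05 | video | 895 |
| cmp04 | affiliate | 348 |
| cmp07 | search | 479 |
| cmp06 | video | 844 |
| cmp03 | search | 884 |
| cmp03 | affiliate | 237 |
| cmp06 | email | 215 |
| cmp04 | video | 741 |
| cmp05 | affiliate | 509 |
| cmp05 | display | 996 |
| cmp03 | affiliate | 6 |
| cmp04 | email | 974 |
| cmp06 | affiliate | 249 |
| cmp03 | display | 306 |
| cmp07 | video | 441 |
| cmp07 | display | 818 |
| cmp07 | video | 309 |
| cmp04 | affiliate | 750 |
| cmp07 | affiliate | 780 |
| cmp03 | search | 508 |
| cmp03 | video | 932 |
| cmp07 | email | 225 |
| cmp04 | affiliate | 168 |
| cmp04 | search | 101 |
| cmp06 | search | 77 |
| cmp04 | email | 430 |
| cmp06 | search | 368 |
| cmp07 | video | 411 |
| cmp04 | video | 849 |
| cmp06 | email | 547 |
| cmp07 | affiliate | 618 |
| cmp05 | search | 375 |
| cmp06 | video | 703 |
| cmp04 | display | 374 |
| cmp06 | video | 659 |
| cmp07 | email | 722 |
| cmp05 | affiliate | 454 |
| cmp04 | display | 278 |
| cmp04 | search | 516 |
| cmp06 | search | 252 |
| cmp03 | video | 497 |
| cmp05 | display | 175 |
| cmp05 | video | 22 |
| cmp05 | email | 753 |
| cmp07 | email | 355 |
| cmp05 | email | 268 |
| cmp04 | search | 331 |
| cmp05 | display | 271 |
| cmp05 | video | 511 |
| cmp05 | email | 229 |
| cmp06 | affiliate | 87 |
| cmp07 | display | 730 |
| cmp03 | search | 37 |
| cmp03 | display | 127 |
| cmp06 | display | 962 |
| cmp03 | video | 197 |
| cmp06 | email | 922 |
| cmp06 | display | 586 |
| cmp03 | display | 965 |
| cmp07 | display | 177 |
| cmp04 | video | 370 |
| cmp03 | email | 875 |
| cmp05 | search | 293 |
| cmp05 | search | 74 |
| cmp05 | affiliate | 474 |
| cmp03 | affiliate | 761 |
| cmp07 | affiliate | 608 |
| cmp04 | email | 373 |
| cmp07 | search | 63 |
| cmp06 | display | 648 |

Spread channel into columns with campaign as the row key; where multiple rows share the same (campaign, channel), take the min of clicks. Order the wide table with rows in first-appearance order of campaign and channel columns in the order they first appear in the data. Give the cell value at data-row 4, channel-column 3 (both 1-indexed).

225

With rows in first-appearance order of campaign, row 4 is campaign=cmp07. channel columns in first-appearance order: display, affiliate, email, search, video; column 3 is email.
Long rows with campaign=cmp07, channel=email: min(225, 722, 355) = 225.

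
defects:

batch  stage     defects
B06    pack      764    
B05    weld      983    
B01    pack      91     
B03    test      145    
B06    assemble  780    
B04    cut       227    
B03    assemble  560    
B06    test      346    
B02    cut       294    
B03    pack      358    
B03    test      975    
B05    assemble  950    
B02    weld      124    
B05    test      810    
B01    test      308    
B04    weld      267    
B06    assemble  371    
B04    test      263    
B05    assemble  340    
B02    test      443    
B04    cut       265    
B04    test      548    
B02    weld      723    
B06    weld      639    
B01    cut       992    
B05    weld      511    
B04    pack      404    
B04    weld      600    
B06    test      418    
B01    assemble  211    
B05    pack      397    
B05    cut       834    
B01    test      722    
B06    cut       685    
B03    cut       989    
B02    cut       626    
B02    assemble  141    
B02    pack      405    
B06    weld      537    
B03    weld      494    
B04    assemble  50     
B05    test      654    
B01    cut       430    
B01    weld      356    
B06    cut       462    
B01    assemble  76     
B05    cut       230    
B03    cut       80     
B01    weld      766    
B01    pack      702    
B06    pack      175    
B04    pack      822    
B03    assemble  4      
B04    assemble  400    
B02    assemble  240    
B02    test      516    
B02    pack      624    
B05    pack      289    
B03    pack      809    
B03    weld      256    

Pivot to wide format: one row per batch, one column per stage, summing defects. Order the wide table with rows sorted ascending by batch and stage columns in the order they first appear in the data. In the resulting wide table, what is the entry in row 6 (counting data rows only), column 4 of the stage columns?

1151

With rows sorted ascending by batch, row 6 is batch=B06. stage columns in first-appearance order: pack, weld, test, assemble, cut; column 4 is assemble.
Long rows with batch=B06, stage=assemble: 780 + 371 = 1151.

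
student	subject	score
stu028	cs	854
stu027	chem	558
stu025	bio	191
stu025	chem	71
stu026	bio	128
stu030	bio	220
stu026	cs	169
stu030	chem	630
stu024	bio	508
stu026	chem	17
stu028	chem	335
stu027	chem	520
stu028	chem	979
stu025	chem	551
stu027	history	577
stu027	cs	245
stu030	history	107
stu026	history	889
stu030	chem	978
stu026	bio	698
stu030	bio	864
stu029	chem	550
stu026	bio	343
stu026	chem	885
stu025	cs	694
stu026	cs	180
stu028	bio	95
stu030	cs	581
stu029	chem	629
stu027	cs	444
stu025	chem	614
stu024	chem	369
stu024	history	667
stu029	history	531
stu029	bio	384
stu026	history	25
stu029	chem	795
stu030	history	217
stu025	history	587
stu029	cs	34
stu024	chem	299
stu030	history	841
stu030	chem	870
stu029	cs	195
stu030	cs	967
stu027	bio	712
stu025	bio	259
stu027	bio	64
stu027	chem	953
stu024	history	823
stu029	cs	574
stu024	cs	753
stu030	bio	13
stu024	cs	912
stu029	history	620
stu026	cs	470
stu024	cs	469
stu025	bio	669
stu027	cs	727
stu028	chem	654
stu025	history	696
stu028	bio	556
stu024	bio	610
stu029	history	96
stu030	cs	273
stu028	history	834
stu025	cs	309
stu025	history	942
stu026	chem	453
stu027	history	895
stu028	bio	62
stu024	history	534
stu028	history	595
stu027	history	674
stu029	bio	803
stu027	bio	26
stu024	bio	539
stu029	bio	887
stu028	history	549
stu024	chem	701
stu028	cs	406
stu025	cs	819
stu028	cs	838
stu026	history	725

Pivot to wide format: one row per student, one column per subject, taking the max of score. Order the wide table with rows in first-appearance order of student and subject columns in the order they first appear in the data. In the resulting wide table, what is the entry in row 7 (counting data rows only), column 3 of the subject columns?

With rows in first-appearance order of student, row 7 is student=stu029. subject columns in first-appearance order: cs, chem, bio, history; column 3 is bio.
Long rows with student=stu029, subject=bio: max(384, 803, 887) = 887.

887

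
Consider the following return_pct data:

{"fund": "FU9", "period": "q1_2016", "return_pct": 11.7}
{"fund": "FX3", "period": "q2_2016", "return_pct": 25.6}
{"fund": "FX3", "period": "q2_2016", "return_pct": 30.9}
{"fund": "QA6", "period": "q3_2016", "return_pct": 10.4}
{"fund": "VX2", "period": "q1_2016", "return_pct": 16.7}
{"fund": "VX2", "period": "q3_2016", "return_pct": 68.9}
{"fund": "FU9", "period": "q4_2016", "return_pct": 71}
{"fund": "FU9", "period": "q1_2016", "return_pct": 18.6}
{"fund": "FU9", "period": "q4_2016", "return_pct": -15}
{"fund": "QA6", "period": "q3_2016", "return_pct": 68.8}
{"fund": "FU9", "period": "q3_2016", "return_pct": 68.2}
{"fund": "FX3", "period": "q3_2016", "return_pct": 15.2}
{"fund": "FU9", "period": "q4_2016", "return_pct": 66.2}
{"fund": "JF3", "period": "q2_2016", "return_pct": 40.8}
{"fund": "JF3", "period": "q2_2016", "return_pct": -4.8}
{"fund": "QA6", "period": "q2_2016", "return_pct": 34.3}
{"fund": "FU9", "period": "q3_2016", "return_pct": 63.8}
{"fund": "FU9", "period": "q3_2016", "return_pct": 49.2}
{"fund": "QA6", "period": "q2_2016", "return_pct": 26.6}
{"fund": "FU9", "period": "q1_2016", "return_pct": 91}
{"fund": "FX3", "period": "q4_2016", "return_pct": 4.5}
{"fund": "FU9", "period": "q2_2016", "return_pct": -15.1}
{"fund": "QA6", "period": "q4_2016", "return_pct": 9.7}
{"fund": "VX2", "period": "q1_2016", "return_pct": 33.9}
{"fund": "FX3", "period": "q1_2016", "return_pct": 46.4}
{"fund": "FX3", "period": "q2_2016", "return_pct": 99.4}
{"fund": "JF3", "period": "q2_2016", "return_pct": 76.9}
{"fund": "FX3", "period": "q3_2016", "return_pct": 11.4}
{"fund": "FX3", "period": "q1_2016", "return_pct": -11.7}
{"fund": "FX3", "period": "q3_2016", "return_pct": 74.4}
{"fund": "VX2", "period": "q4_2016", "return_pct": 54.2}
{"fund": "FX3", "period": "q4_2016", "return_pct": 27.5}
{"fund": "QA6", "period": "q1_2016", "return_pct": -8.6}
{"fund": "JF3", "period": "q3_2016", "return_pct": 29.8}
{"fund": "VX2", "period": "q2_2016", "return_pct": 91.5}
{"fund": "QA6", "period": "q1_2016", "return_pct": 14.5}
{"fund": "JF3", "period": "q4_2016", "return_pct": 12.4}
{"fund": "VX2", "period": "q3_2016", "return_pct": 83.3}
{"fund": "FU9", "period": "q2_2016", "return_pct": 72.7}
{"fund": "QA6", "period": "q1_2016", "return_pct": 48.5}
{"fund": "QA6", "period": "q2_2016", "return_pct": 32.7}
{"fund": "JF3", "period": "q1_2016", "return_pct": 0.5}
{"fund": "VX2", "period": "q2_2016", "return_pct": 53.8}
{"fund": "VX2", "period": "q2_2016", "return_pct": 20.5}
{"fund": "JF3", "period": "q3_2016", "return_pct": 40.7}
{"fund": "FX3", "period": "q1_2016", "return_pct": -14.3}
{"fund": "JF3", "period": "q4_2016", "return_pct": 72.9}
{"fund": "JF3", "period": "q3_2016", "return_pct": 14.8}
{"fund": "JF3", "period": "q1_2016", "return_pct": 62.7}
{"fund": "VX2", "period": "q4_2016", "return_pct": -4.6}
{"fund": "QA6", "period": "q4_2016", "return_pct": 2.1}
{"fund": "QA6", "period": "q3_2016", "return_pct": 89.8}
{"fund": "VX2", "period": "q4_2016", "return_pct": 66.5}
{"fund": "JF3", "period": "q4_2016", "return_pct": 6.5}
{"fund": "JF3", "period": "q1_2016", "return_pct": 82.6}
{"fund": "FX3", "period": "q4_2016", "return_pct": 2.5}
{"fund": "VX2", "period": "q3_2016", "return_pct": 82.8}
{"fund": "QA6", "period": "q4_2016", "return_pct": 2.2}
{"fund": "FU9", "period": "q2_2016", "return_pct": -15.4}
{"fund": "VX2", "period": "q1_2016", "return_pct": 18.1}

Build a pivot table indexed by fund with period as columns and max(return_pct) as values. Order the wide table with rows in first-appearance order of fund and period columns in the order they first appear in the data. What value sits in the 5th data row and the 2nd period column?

With rows in first-appearance order of fund, row 5 is fund=JF3. period columns in first-appearance order: q1_2016, q2_2016, q3_2016, q4_2016; column 2 is q2_2016.
Long rows with fund=JF3, period=q2_2016: max(40.8, -4.8, 76.9) = 76.9.

76.9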